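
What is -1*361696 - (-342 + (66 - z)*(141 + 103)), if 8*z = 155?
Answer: -745461/2 ≈ -3.7273e+5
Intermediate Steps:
z = 155/8 (z = (1/8)*155 = 155/8 ≈ 19.375)
-1*361696 - (-342 + (66 - z)*(141 + 103)) = -1*361696 - (-342 + (66 - 1*155/8)*(141 + 103)) = -361696 - (-342 + (66 - 155/8)*244) = -361696 - (-342 + (373/8)*244) = -361696 - (-342 + 22753/2) = -361696 - 1*22069/2 = -361696 - 22069/2 = -745461/2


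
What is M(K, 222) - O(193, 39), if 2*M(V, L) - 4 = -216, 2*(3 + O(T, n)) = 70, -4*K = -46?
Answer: -138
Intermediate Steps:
K = 23/2 (K = -¼*(-46) = 23/2 ≈ 11.500)
O(T, n) = 32 (O(T, n) = -3 + (½)*70 = -3 + 35 = 32)
M(V, L) = -106 (M(V, L) = 2 + (½)*(-216) = 2 - 108 = -106)
M(K, 222) - O(193, 39) = -106 - 1*32 = -106 - 32 = -138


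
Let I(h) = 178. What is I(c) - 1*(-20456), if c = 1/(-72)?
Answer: 20634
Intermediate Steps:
c = -1/72 ≈ -0.013889
I(c) - 1*(-20456) = 178 - 1*(-20456) = 178 + 20456 = 20634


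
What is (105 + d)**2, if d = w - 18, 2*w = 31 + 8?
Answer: 45369/4 ≈ 11342.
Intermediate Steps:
w = 39/2 (w = (31 + 8)/2 = (1/2)*39 = 39/2 ≈ 19.500)
d = 3/2 (d = 39/2 - 18 = 3/2 ≈ 1.5000)
(105 + d)**2 = (105 + 3/2)**2 = (213/2)**2 = 45369/4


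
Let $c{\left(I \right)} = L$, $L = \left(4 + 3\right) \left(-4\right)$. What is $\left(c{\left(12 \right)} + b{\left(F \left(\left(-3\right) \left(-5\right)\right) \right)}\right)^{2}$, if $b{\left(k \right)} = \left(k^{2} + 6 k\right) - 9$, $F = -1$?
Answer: $9604$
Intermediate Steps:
$L = -28$ ($L = 7 \left(-4\right) = -28$)
$c{\left(I \right)} = -28$
$b{\left(k \right)} = -9 + k^{2} + 6 k$
$\left(c{\left(12 \right)} + b{\left(F \left(\left(-3\right) \left(-5\right)\right) \right)}\right)^{2} = \left(-28 + \left(-9 + \left(- \left(-3\right) \left(-5\right)\right)^{2} + 6 \left(- \left(-3\right) \left(-5\right)\right)\right)\right)^{2} = \left(-28 + \left(-9 + \left(\left(-1\right) 15\right)^{2} + 6 \left(\left(-1\right) 15\right)\right)\right)^{2} = \left(-28 + \left(-9 + \left(-15\right)^{2} + 6 \left(-15\right)\right)\right)^{2} = \left(-28 - -126\right)^{2} = \left(-28 + 126\right)^{2} = 98^{2} = 9604$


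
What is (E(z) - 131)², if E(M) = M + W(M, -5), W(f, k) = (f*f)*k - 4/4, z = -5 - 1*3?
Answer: 211600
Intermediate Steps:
z = -8 (z = -5 - 3 = -8)
W(f, k) = -1 + k*f² (W(f, k) = f²*k - 4*¼ = k*f² - 1 = -1 + k*f²)
E(M) = -1 + M - 5*M² (E(M) = M + (-1 - 5*M²) = -1 + M - 5*M²)
(E(z) - 131)² = ((-1 - 8 - 5*(-8)²) - 131)² = ((-1 - 8 - 5*64) - 131)² = ((-1 - 8 - 320) - 131)² = (-329 - 131)² = (-460)² = 211600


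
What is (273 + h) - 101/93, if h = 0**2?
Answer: 25288/93 ≈ 271.91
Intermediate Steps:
h = 0
(273 + h) - 101/93 = (273 + 0) - 101/93 = 273 - 101*1/93 = 273 - 101/93 = 25288/93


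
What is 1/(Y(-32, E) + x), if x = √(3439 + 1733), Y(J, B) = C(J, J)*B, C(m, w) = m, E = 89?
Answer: -712/2026483 - √1293/4052966 ≈ -0.00036022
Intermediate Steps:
Y(J, B) = B*J (Y(J, B) = J*B = B*J)
x = 2*√1293 (x = √5172 = 2*√1293 ≈ 71.917)
1/(Y(-32, E) + x) = 1/(89*(-32) + 2*√1293) = 1/(-2848 + 2*√1293)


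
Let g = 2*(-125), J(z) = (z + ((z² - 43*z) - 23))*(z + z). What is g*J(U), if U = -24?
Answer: 18732000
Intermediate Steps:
J(z) = 2*z*(-23 + z² - 42*z) (J(z) = (z + (-23 + z² - 43*z))*(2*z) = (-23 + z² - 42*z)*(2*z) = 2*z*(-23 + z² - 42*z))
g = -250
g*J(U) = -500*(-24)*(-23 + (-24)² - 42*(-24)) = -500*(-24)*(-23 + 576 + 1008) = -500*(-24)*1561 = -250*(-74928) = 18732000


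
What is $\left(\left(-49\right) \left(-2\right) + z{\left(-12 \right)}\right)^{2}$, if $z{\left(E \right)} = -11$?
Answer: $7569$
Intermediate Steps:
$\left(\left(-49\right) \left(-2\right) + z{\left(-12 \right)}\right)^{2} = \left(\left(-49\right) \left(-2\right) - 11\right)^{2} = \left(98 - 11\right)^{2} = 87^{2} = 7569$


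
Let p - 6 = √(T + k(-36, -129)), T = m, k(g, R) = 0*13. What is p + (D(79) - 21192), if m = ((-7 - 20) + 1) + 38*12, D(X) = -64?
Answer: -21250 + √430 ≈ -21229.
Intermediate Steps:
k(g, R) = 0
m = 430 (m = (-27 + 1) + 456 = -26 + 456 = 430)
T = 430
p = 6 + √430 (p = 6 + √(430 + 0) = 6 + √430 ≈ 26.736)
p + (D(79) - 21192) = (6 + √430) + (-64 - 21192) = (6 + √430) - 21256 = -21250 + √430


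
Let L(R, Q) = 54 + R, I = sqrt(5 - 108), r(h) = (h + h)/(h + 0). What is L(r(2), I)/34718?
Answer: 28/17359 ≈ 0.0016130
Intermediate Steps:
r(h) = 2 (r(h) = (2*h)/h = 2)
I = I*sqrt(103) (I = sqrt(-103) = I*sqrt(103) ≈ 10.149*I)
L(r(2), I)/34718 = (54 + 2)/34718 = 56*(1/34718) = 28/17359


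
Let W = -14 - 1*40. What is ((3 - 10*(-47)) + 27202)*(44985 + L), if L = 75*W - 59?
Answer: 1131243300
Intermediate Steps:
W = -54 (W = -14 - 40 = -54)
L = -4109 (L = 75*(-54) - 59 = -4050 - 59 = -4109)
((3 - 10*(-47)) + 27202)*(44985 + L) = ((3 - 10*(-47)) + 27202)*(44985 - 4109) = ((3 + 470) + 27202)*40876 = (473 + 27202)*40876 = 27675*40876 = 1131243300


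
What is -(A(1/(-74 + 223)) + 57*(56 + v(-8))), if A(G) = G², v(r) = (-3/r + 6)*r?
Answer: -6327286/22201 ≈ -285.00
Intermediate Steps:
v(r) = r*(6 - 3/r) (v(r) = (6 - 3/r)*r = r*(6 - 3/r))
-(A(1/(-74 + 223)) + 57*(56 + v(-8))) = -((1/(-74 + 223))² + 57*(56 + (-3 + 6*(-8)))) = -((1/149)² + 57*(56 + (-3 - 48))) = -((1/149)² + 57*(56 - 51)) = -(1/22201 + 57*5) = -(1/22201 + 285) = -1*6327286/22201 = -6327286/22201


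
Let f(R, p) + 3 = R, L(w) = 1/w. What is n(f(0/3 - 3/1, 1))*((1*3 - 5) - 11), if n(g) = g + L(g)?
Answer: 481/6 ≈ 80.167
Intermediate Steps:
f(R, p) = -3 + R
n(g) = g + 1/g
n(f(0/3 - 3/1, 1))*((1*3 - 5) - 11) = ((-3 + (0/3 - 3/1)) + 1/(-3 + (0/3 - 3/1)))*((1*3 - 5) - 11) = ((-3 + (0*(1/3) - 3*1)) + 1/(-3 + (0*(1/3) - 3*1)))*((3 - 5) - 11) = ((-3 + (0 - 3)) + 1/(-3 + (0 - 3)))*(-2 - 11) = ((-3 - 3) + 1/(-3 - 3))*(-13) = (-6 + 1/(-6))*(-13) = (-6 - 1/6)*(-13) = -37/6*(-13) = 481/6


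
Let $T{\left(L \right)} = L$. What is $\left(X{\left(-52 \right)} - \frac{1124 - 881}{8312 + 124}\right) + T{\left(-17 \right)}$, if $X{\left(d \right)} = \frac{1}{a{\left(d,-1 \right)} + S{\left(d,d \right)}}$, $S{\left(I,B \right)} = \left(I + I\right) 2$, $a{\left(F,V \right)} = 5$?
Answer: $- \frac{9723467}{570836} \approx -17.034$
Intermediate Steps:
$S{\left(I,B \right)} = 4 I$ ($S{\left(I,B \right)} = 2 I 2 = 4 I$)
$X{\left(d \right)} = \frac{1}{5 + 4 d}$
$\left(X{\left(-52 \right)} - \frac{1124 - 881}{8312 + 124}\right) + T{\left(-17 \right)} = \left(\frac{1}{5 + 4 \left(-52\right)} - \frac{1124 - 881}{8312 + 124}\right) - 17 = \left(\frac{1}{5 - 208} - \frac{243}{8436}\right) - 17 = \left(\frac{1}{-203} - 243 \cdot \frac{1}{8436}\right) - 17 = \left(- \frac{1}{203} - \frac{81}{2812}\right) - 17 = - \frac{19255}{570836} - 17 = - \frac{9723467}{570836}$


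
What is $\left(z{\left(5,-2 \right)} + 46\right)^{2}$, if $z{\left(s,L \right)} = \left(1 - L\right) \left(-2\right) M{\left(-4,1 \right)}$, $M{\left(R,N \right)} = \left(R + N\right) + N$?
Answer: $3364$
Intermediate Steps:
$M{\left(R,N \right)} = R + 2 N$ ($M{\left(R,N \right)} = \left(N + R\right) + N = R + 2 N$)
$z{\left(s,L \right)} = 4 - 4 L$ ($z{\left(s,L \right)} = \left(1 - L\right) \left(-2\right) \left(-4 + 2 \cdot 1\right) = \left(-2 + 2 L\right) \left(-4 + 2\right) = \left(-2 + 2 L\right) \left(-2\right) = 4 - 4 L$)
$\left(z{\left(5,-2 \right)} + 46\right)^{2} = \left(\left(4 - -8\right) + 46\right)^{2} = \left(\left(4 + 8\right) + 46\right)^{2} = \left(12 + 46\right)^{2} = 58^{2} = 3364$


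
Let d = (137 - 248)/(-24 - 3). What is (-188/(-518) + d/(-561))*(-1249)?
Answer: -580813727/1307691 ≈ -444.15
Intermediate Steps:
d = 37/9 (d = -111/(-27) = -111*(-1/27) = 37/9 ≈ 4.1111)
(-188/(-518) + d/(-561))*(-1249) = (-188/(-518) + (37/9)/(-561))*(-1249) = (-188*(-1/518) + (37/9)*(-1/561))*(-1249) = (94/259 - 37/5049)*(-1249) = (465023/1307691)*(-1249) = -580813727/1307691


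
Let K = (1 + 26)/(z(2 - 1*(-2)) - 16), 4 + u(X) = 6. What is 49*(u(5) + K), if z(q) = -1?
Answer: 343/17 ≈ 20.176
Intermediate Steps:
u(X) = 2 (u(X) = -4 + 6 = 2)
K = -27/17 (K = (1 + 26)/(-1 - 16) = 27/(-17) = 27*(-1/17) = -27/17 ≈ -1.5882)
49*(u(5) + K) = 49*(2 - 27/17) = 49*(7/17) = 343/17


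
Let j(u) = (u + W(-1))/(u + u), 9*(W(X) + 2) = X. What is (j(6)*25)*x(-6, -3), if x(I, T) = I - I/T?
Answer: -1750/27 ≈ -64.815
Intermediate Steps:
W(X) = -2 + X/9
j(u) = (-19/9 + u)/(2*u) (j(u) = (u + (-2 + (1/9)*(-1)))/(u + u) = (u + (-2 - 1/9))/((2*u)) = (u - 19/9)*(1/(2*u)) = (-19/9 + u)*(1/(2*u)) = (-19/9 + u)/(2*u))
x(I, T) = I - I/T
(j(6)*25)*x(-6, -3) = (((1/18)*(-19 + 9*6)/6)*25)*(-6 - 1*(-6)/(-3)) = (((1/18)*(1/6)*(-19 + 54))*25)*(-6 - 1*(-6)*(-1/3)) = (((1/18)*(1/6)*35)*25)*(-6 - 2) = ((35/108)*25)*(-8) = (875/108)*(-8) = -1750/27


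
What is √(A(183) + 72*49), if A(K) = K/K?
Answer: √3529 ≈ 59.405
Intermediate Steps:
A(K) = 1
√(A(183) + 72*49) = √(1 + 72*49) = √(1 + 3528) = √3529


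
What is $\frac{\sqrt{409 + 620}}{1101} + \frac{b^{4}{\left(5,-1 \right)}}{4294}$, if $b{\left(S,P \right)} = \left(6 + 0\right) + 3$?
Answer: $\frac{6561}{4294} + \frac{7 \sqrt{21}}{1101} \approx 1.5571$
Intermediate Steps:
$b{\left(S,P \right)} = 9$ ($b{\left(S,P \right)} = 6 + 3 = 9$)
$\frac{\sqrt{409 + 620}}{1101} + \frac{b^{4}{\left(5,-1 \right)}}{4294} = \frac{\sqrt{409 + 620}}{1101} + \frac{9^{4}}{4294} = \sqrt{1029} \cdot \frac{1}{1101} + 6561 \cdot \frac{1}{4294} = 7 \sqrt{21} \cdot \frac{1}{1101} + \frac{6561}{4294} = \frac{7 \sqrt{21}}{1101} + \frac{6561}{4294} = \frac{6561}{4294} + \frac{7 \sqrt{21}}{1101}$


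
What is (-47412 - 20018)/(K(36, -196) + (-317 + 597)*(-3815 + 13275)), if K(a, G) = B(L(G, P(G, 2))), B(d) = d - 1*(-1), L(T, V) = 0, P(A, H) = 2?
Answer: -67430/2648801 ≈ -0.025457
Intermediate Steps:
B(d) = 1 + d (B(d) = d + 1 = 1 + d)
K(a, G) = 1 (K(a, G) = 1 + 0 = 1)
(-47412 - 20018)/(K(36, -196) + (-317 + 597)*(-3815 + 13275)) = (-47412 - 20018)/(1 + (-317 + 597)*(-3815 + 13275)) = -67430/(1 + 280*9460) = -67430/(1 + 2648800) = -67430/2648801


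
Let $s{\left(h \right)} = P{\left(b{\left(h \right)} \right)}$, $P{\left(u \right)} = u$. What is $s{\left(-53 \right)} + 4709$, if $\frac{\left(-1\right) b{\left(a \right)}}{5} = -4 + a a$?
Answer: $-9316$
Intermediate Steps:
$b{\left(a \right)} = 20 - 5 a^{2}$ ($b{\left(a \right)} = - 5 \left(-4 + a a\right) = - 5 \left(-4 + a^{2}\right) = 20 - 5 a^{2}$)
$s{\left(h \right)} = 20 - 5 h^{2}$
$s{\left(-53 \right)} + 4709 = \left(20 - 5 \left(-53\right)^{2}\right) + 4709 = \left(20 - 14045\right) + 4709 = -14025 + 4709 = -9316$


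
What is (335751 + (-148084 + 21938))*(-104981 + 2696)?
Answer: -21439447425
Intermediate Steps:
(335751 + (-148084 + 21938))*(-104981 + 2696) = (335751 - 126146)*(-102285) = 209605*(-102285) = -21439447425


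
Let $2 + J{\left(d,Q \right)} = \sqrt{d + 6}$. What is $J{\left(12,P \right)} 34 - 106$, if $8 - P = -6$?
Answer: $-174 + 102 \sqrt{2} \approx -29.75$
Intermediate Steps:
$P = 14$ ($P = 8 - -6 = 8 + 6 = 14$)
$J{\left(d,Q \right)} = -2 + \sqrt{6 + d}$ ($J{\left(d,Q \right)} = -2 + \sqrt{d + 6} = -2 + \sqrt{6 + d}$)
$J{\left(12,P \right)} 34 - 106 = \left(-2 + \sqrt{6 + 12}\right) 34 - 106 = \left(-2 + \sqrt{18}\right) 34 - 106 = \left(-2 + 3 \sqrt{2}\right) 34 - 106 = \left(-68 + 102 \sqrt{2}\right) - 106 = -174 + 102 \sqrt{2}$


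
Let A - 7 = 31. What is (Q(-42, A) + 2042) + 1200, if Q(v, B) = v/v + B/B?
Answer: 3244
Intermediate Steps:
A = 38 (A = 7 + 31 = 38)
Q(v, B) = 2 (Q(v, B) = 1 + 1 = 2)
(Q(-42, A) + 2042) + 1200 = (2 + 2042) + 1200 = 2044 + 1200 = 3244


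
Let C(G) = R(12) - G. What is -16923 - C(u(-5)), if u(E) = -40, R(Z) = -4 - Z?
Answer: -16947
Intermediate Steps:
C(G) = -16 - G (C(G) = (-4 - 1*12) - G = (-4 - 12) - G = -16 - G)
-16923 - C(u(-5)) = -16923 - (-16 - 1*(-40)) = -16923 - (-16 + 40) = -16923 - 1*24 = -16923 - 24 = -16947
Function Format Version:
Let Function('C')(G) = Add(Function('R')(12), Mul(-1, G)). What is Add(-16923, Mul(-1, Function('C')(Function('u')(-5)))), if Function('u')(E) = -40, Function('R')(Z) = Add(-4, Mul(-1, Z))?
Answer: -16947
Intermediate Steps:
Function('C')(G) = Add(-16, Mul(-1, G)) (Function('C')(G) = Add(Add(-4, Mul(-1, 12)), Mul(-1, G)) = Add(Add(-4, -12), Mul(-1, G)) = Add(-16, Mul(-1, G)))
Add(-16923, Mul(-1, Function('C')(Function('u')(-5)))) = Add(-16923, Mul(-1, Add(-16, Mul(-1, -40)))) = Add(-16923, Mul(-1, Add(-16, 40))) = Add(-16923, Mul(-1, 24)) = Add(-16923, -24) = -16947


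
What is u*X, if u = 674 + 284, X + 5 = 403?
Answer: 381284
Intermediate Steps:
X = 398 (X = -5 + 403 = 398)
u = 958
u*X = 958*398 = 381284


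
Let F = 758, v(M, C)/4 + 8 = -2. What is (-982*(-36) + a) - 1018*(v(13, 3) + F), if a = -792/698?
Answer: -242755024/349 ≈ -6.9557e+5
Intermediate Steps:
a = -396/349 (a = -792*1/698 = -396/349 ≈ -1.1347)
v(M, C) = -40 (v(M, C) = -32 + 4*(-2) = -32 - 8 = -40)
(-982*(-36) + a) - 1018*(v(13, 3) + F) = (-982*(-36) - 396/349) - 1018*(-40 + 758) = (35352 - 396/349) - 1018*718 = 12337452/349 - 730924 = -242755024/349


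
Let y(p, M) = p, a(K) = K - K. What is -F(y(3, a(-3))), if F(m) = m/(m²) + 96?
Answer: -289/3 ≈ -96.333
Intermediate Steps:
a(K) = 0
F(m) = 96 + 1/m (F(m) = m/m² + 96 = 1/m + 96 = 96 + 1/m)
-F(y(3, a(-3))) = -(96 + 1/3) = -(96 + ⅓) = -1*289/3 = -289/3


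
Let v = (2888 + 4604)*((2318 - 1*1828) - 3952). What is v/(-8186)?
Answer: 12968652/4093 ≈ 3168.5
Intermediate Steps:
v = -25937304 (v = 7492*((2318 - 1828) - 3952) = 7492*(490 - 3952) = 7492*(-3462) = -25937304)
v/(-8186) = -25937304/(-8186) = -25937304*(-1/8186) = 12968652/4093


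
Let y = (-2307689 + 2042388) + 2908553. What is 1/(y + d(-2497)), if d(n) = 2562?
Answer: 1/2645814 ≈ 3.7796e-7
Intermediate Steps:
y = 2643252 (y = -265301 + 2908553 = 2643252)
1/(y + d(-2497)) = 1/(2643252 + 2562) = 1/2645814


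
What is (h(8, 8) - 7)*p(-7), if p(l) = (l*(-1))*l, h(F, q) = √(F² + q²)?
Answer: 343 - 392*√2 ≈ -211.37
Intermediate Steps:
p(l) = -l² (p(l) = (-l)*l = -l²)
(h(8, 8) - 7)*p(-7) = (√(8² + 8²) - 7)*(-1*(-7)²) = (√(64 + 64) - 7)*(-1*49) = (√128 - 7)*(-49) = (8*√2 - 7)*(-49) = (-7 + 8*√2)*(-49) = 343 - 392*√2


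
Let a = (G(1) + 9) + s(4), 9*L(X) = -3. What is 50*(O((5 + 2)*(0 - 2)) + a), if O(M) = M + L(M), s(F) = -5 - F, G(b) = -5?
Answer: -2900/3 ≈ -966.67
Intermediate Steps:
L(X) = -1/3 (L(X) = (1/9)*(-3) = -1/3)
O(M) = -1/3 + M (O(M) = M - 1/3 = -1/3 + M)
a = -5 (a = (-5 + 9) + (-5 - 1*4) = 4 + (-5 - 4) = 4 - 9 = -5)
50*(O((5 + 2)*(0 - 2)) + a) = 50*((-1/3 + (5 + 2)*(0 - 2)) - 5) = 50*((-1/3 + 7*(-2)) - 5) = 50*((-1/3 - 14) - 5) = 50*(-43/3 - 5) = 50*(-58/3) = -2900/3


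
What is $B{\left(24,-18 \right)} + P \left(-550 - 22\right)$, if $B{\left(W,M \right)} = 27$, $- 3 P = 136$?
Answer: $\frac{77873}{3} \approx 25958.0$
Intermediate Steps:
$P = - \frac{136}{3}$ ($P = \left(- \frac{1}{3}\right) 136 = - \frac{136}{3} \approx -45.333$)
$B{\left(24,-18 \right)} + P \left(-550 - 22\right) = 27 - \frac{136 \left(-550 - 22\right)}{3} = 27 - - \frac{77792}{3} = 27 + \frac{77792}{3} = \frac{77873}{3}$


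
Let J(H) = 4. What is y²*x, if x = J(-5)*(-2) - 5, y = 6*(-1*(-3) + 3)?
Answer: -16848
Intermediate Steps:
y = 36 (y = 6*(3 + 3) = 6*6 = 36)
x = -13 (x = 4*(-2) - 5 = -8 - 5 = -13)
y²*x = 36²*(-13) = 1296*(-13) = -16848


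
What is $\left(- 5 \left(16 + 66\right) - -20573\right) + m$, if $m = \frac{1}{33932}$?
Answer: $\frac{684170917}{33932} \approx 20163.0$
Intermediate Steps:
$m = \frac{1}{33932} \approx 2.9471 \cdot 10^{-5}$
$\left(- 5 \left(16 + 66\right) - -20573\right) + m = \left(- 5 \left(16 + 66\right) - -20573\right) + \frac{1}{33932} = \left(\left(-5\right) 82 + 20573\right) + \frac{1}{33932} = \left(-410 + 20573\right) + \frac{1}{33932} = 20163 + \frac{1}{33932} = \frac{684170917}{33932}$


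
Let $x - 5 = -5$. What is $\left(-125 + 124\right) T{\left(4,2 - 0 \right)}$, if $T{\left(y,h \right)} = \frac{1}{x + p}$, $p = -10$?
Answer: $\frac{1}{10} \approx 0.1$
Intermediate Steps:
$x = 0$ ($x = 5 - 5 = 0$)
$T{\left(y,h \right)} = - \frac{1}{10}$ ($T{\left(y,h \right)} = \frac{1}{0 - 10} = \frac{1}{-10} = - \frac{1}{10}$)
$\left(-125 + 124\right) T{\left(4,2 - 0 \right)} = \left(-125 + 124\right) \left(- \frac{1}{10}\right) = \left(-1\right) \left(- \frac{1}{10}\right) = \frac{1}{10}$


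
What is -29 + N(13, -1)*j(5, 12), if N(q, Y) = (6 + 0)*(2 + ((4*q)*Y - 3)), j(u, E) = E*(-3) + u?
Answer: 9829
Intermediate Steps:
j(u, E) = u - 3*E (j(u, E) = -3*E + u = u - 3*E)
N(q, Y) = -6 + 24*Y*q (N(q, Y) = 6*(2 + (4*Y*q - 3)) = 6*(2 + (-3 + 4*Y*q)) = 6*(-1 + 4*Y*q) = -6 + 24*Y*q)
-29 + N(13, -1)*j(5, 12) = -29 + (-6 + 24*(-1)*13)*(5 - 3*12) = -29 + (-6 - 312)*(5 - 36) = -29 - 318*(-31) = -29 + 9858 = 9829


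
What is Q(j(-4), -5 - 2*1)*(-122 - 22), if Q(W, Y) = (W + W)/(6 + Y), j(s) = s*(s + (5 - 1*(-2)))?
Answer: -3456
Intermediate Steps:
j(s) = s*(7 + s) (j(s) = s*(s + (5 + 2)) = s*(s + 7) = s*(7 + s))
Q(W, Y) = 2*W/(6 + Y) (Q(W, Y) = (2*W)/(6 + Y) = 2*W/(6 + Y))
Q(j(-4), -5 - 2*1)*(-122 - 22) = (2*(-4*(7 - 4))/(6 + (-5 - 2*1)))*(-122 - 22) = (2*(-4*3)/(6 + (-5 - 2)))*(-144) = (2*(-12)/(6 - 7))*(-144) = (2*(-12)/(-1))*(-144) = (2*(-12)*(-1))*(-144) = 24*(-144) = -3456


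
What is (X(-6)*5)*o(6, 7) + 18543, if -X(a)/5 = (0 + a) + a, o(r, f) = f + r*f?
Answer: 33243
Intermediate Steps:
o(r, f) = f + f*r
X(a) = -10*a (X(a) = -5*((0 + a) + a) = -5*(a + a) = -10*a)
(X(-6)*5)*o(6, 7) + 18543 = (-10*(-6)*5)*(7*(1 + 6)) + 18543 = (60*5)*(7*7) + 18543 = 300*49 + 18543 = 14700 + 18543 = 33243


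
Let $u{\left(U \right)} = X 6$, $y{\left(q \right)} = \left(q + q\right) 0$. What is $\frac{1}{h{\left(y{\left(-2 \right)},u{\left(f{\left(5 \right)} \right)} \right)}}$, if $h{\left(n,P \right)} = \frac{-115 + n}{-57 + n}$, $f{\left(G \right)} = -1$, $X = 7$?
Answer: $\frac{57}{115} \approx 0.49565$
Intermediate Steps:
$y{\left(q \right)} = 0$ ($y{\left(q \right)} = 2 q 0 = 0$)
$u{\left(U \right)} = 42$ ($u{\left(U \right)} = 7 \cdot 6 = 42$)
$h{\left(n,P \right)} = \frac{-115 + n}{-57 + n}$
$\frac{1}{h{\left(y{\left(-2 \right)},u{\left(f{\left(5 \right)} \right)} \right)}} = \frac{1}{\frac{1}{-57 + 0} \left(-115 + 0\right)} = \frac{1}{\frac{1}{-57} \left(-115\right)} = \frac{1}{\left(- \frac{1}{57}\right) \left(-115\right)} = \frac{1}{\frac{115}{57}} = \frac{57}{115}$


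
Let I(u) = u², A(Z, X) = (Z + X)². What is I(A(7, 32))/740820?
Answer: 771147/246940 ≈ 3.1228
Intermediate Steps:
A(Z, X) = (X + Z)²
I(A(7, 32))/740820 = ((32 + 7)²)²/740820 = (39²)²*(1/740820) = 1521²*(1/740820) = 2313441*(1/740820) = 771147/246940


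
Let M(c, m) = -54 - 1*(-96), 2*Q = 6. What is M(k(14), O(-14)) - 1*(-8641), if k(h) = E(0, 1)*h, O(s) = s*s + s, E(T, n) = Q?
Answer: 8683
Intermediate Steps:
Q = 3 (Q = (½)*6 = 3)
E(T, n) = 3
O(s) = s + s² (O(s) = s² + s = s + s²)
k(h) = 3*h
M(c, m) = 42 (M(c, m) = -54 + 96 = 42)
M(k(14), O(-14)) - 1*(-8641) = 42 - 1*(-8641) = 42 + 8641 = 8683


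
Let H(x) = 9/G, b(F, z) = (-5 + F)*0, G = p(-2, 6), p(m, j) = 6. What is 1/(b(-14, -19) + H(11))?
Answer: ⅔ ≈ 0.66667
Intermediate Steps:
G = 6
b(F, z) = 0
H(x) = 3/2 (H(x) = 9/6 = 9*(⅙) = 3/2)
1/(b(-14, -19) + H(11)) = 1/(0 + 3/2) = 1/(3/2) = ⅔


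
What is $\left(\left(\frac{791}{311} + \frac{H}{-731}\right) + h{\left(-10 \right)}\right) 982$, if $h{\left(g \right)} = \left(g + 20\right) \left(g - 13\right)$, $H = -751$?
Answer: $- \frac{50550068336}{227341} \approx -2.2235 \cdot 10^{5}$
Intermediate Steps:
$h{\left(g \right)} = \left(-13 + g\right) \left(20 + g\right)$ ($h{\left(g \right)} = \left(20 + g\right) \left(-13 + g\right) = \left(-13 + g\right) \left(20 + g\right)$)
$\left(\left(\frac{791}{311} + \frac{H}{-731}\right) + h{\left(-10 \right)}\right) 982 = \left(\left(\frac{791}{311} - \frac{751}{-731}\right) + \left(-260 + \left(-10\right)^{2} + 7 \left(-10\right)\right)\right) 982 = \left(\left(791 \cdot \frac{1}{311} - - \frac{751}{731}\right) - 230\right) 982 = \left(\left(\frac{791}{311} + \frac{751}{731}\right) - 230\right) 982 = \left(\frac{811782}{227341} - 230\right) 982 = \left(- \frac{51476648}{227341}\right) 982 = - \frac{50550068336}{227341}$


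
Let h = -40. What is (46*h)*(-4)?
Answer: 7360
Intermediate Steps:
(46*h)*(-4) = (46*(-40))*(-4) = -1840*(-4) = 7360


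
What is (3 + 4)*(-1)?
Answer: -7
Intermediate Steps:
(3 + 4)*(-1) = 7*(-1) = -7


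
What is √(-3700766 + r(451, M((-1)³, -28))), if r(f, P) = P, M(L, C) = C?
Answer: I*√3700794 ≈ 1923.7*I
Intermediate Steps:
√(-3700766 + r(451, M((-1)³, -28))) = √(-3700766 - 28) = √(-3700794) = I*√3700794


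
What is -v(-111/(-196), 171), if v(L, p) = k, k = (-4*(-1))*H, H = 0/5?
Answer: 0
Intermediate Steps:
H = 0 (H = 0*(⅕) = 0)
k = 0 (k = -4*(-1)*0 = 4*0 = 0)
v(L, p) = 0
-v(-111/(-196), 171) = -1*0 = 0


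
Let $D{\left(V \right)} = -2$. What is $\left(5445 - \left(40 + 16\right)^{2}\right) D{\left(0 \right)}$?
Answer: $-4618$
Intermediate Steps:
$\left(5445 - \left(40 + 16\right)^{2}\right) D{\left(0 \right)} = \left(5445 - \left(40 + 16\right)^{2}\right) \left(-2\right) = \left(5445 - 56^{2}\right) \left(-2\right) = \left(5445 - 3136\right) \left(-2\right) = 2309 \left(-2\right) = -4618$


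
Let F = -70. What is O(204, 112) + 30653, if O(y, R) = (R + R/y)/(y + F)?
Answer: 104744171/3417 ≈ 30654.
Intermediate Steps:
O(y, R) = (R + R/y)/(-70 + y) (O(y, R) = (R + R/y)/(y - 70) = (R + R/y)/(-70 + y))
O(204, 112) + 30653 = 112*(1 + 204)/(204*(-70 + 204)) + 30653 = 112*(1/204)*205/134 + 30653 = 112*(1/204)*(1/134)*205 + 30653 = 2870/3417 + 30653 = 104744171/3417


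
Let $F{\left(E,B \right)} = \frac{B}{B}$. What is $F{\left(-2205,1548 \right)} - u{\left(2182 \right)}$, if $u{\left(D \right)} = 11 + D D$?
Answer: $-4761134$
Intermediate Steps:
$u{\left(D \right)} = 11 + D^{2}$
$F{\left(E,B \right)} = 1$
$F{\left(-2205,1548 \right)} - u{\left(2182 \right)} = 1 - \left(11 + 2182^{2}\right) = 1 - \left(11 + 4761124\right) = 1 - 4761135 = -4761134$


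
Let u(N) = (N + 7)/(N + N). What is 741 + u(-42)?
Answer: 8897/12 ≈ 741.42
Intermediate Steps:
u(N) = (7 + N)/(2*N) (u(N) = (7 + N)/((2*N)) = (7 + N)*(1/(2*N)) = (7 + N)/(2*N))
741 + u(-42) = 741 + (1/2)*(7 - 42)/(-42) = 741 + (1/2)*(-1/42)*(-35) = 741 + 5/12 = 8897/12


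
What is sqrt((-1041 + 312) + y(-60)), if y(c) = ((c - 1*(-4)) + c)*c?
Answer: sqrt(6231) ≈ 78.937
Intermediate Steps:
y(c) = c*(4 + 2*c) (y(c) = ((c + 4) + c)*c = ((4 + c) + c)*c = (4 + 2*c)*c = c*(4 + 2*c))
sqrt((-1041 + 312) + y(-60)) = sqrt((-1041 + 312) + 2*(-60)*(2 - 60)) = sqrt(-729 + 2*(-60)*(-58)) = sqrt(-729 + 6960) = sqrt(6231)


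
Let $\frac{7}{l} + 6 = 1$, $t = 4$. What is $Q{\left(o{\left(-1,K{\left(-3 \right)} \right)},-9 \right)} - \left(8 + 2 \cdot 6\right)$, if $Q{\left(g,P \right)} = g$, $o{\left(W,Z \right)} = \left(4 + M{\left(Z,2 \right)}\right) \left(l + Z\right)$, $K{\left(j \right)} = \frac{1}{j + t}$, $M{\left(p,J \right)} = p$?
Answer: $-22$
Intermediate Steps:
$l = - \frac{7}{5}$ ($l = \frac{7}{-6 + 1} = \frac{7}{-5} = 7 \left(- \frac{1}{5}\right) = - \frac{7}{5} \approx -1.4$)
$K{\left(j \right)} = \frac{1}{4 + j}$ ($K{\left(j \right)} = \frac{1}{j + 4} = \frac{1}{4 + j}$)
$o{\left(W,Z \right)} = \left(4 + Z\right) \left(- \frac{7}{5} + Z\right)$
$Q{\left(o{\left(-1,K{\left(-3 \right)} \right)},-9 \right)} - \left(8 + 2 \cdot 6\right) = \left(- \frac{28}{5} + \left(\frac{1}{4 - 3}\right)^{2} + \frac{13}{5 \left(4 - 3\right)}\right) - \left(8 + 2 \cdot 6\right) = \left(- \frac{28}{5} + \left(1^{-1}\right)^{2} + \frac{13}{5 \cdot 1}\right) - \left(8 + 12\right) = \left(- \frac{28}{5} + 1^{2} + \frac{13}{5} \cdot 1\right) - 20 = \left(- \frac{28}{5} + 1 + \frac{13}{5}\right) - 20 = -2 - 20 = -22$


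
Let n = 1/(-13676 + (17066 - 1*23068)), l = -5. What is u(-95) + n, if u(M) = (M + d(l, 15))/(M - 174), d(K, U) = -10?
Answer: 2065921/5293382 ≈ 0.39028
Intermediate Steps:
u(M) = (-10 + M)/(-174 + M) (u(M) = (M - 10)/(M - 174) = (-10 + M)/(-174 + M))
n = -1/19678 (n = 1/(-13676 + (17066 - 23068)) = 1/(-13676 - 6002) = 1/(-19678) = -1/19678 ≈ -5.0818e-5)
u(-95) + n = (-10 - 95)/(-174 - 95) - 1/19678 = -105/(-269) - 1/19678 = -1/269*(-105) - 1/19678 = 105/269 - 1/19678 = 2065921/5293382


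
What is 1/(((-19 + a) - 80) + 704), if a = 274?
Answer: 1/879 ≈ 0.0011377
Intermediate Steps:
1/(((-19 + a) - 80) + 704) = 1/(((-19 + 274) - 80) + 704) = 1/((255 - 80) + 704) = 1/(175 + 704) = 1/879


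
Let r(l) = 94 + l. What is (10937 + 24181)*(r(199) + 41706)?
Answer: 1474920882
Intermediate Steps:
(10937 + 24181)*(r(199) + 41706) = (10937 + 24181)*((94 + 199) + 41706) = 35118*(293 + 41706) = 35118*41999 = 1474920882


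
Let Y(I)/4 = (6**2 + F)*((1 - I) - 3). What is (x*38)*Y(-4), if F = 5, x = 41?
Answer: 511024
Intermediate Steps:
Y(I) = -328 - 164*I (Y(I) = 4*((6**2 + 5)*((1 - I) - 3)) = 4*((36 + 5)*(-2 - I)) = 4*(41*(-2 - I)) = 4*(-82 - 41*I) = -328 - 164*I)
(x*38)*Y(-4) = (41*38)*(-328 - 164*(-4)) = 1558*(-328 + 656) = 1558*328 = 511024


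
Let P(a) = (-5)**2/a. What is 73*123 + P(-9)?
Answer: 80786/9 ≈ 8976.2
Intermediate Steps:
P(a) = 25/a
73*123 + P(-9) = 73*123 + 25/(-9) = 8979 + 25*(-1/9) = 8979 - 25/9 = 80786/9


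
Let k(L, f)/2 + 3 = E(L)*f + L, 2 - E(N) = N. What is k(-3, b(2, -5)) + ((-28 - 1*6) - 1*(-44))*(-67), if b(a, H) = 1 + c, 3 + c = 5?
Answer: -652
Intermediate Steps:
c = 2 (c = -3 + 5 = 2)
E(N) = 2 - N
b(a, H) = 3 (b(a, H) = 1 + 2 = 3)
k(L, f) = -6 + 2*L + 2*f*(2 - L) (k(L, f) = -6 + 2*((2 - L)*f + L) = -6 + 2*(f*(2 - L) + L) = -6 + 2*(L + f*(2 - L)) = -6 + (2*L + 2*f*(2 - L)) = -6 + 2*L + 2*f*(2 - L))
k(-3, b(2, -5)) + ((-28 - 1*6) - 1*(-44))*(-67) = (-6 + 2*(-3) - 2*3*(-2 - 3)) + ((-28 - 1*6) - 1*(-44))*(-67) = (-6 - 6 - 2*3*(-5)) + ((-28 - 6) + 44)*(-67) = (-6 - 6 + 30) + (-34 + 44)*(-67) = 18 + 10*(-67) = 18 - 670 = -652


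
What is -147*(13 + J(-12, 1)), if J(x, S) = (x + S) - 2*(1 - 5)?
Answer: -1470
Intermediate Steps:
J(x, S) = 8 + S + x (J(x, S) = (S + x) - 2*(-4) = (S + x) + 8 = 8 + S + x)
-147*(13 + J(-12, 1)) = -147*(13 + (8 + 1 - 12)) = -147*(13 - 3) = -147*10 = -1470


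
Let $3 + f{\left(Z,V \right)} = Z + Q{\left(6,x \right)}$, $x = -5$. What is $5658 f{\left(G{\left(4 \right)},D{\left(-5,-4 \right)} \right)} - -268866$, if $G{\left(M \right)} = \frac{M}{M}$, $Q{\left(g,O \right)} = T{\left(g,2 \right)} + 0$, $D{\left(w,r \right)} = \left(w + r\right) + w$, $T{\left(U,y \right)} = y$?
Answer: $268866$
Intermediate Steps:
$D{\left(w,r \right)} = r + 2 w$ ($D{\left(w,r \right)} = \left(r + w\right) + w = r + 2 w$)
$Q{\left(g,O \right)} = 2$ ($Q{\left(g,O \right)} = 2 + 0 = 2$)
$G{\left(M \right)} = 1$
$f{\left(Z,V \right)} = -1 + Z$ ($f{\left(Z,V \right)} = -3 + \left(Z + 2\right) = -3 + \left(2 + Z\right) = -1 + Z$)
$5658 f{\left(G{\left(4 \right)},D{\left(-5,-4 \right)} \right)} - -268866 = 5658 \left(-1 + 1\right) - -268866 = 5658 \cdot 0 + 268866 = 0 + 268866 = 268866$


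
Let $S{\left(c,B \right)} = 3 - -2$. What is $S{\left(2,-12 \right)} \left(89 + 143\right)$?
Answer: $1160$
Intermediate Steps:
$S{\left(c,B \right)} = 5$ ($S{\left(c,B \right)} = 3 + 2 = 5$)
$S{\left(2,-12 \right)} \left(89 + 143\right) = 5 \left(89 + 143\right) = 5 \cdot 232 = 1160$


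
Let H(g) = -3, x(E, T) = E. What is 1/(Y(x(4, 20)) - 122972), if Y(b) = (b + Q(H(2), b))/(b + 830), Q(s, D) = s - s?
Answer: -417/51279322 ≈ -8.1319e-6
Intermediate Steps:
Q(s, D) = 0
Y(b) = b/(830 + b) (Y(b) = (b + 0)/(b + 830) = b/(830 + b))
1/(Y(x(4, 20)) - 122972) = 1/(4/(830 + 4) - 122972) = 1/(4/834 - 122972) = 1/(4*(1/834) - 122972) = 1/(2/417 - 122972) = 1/(-51279322/417) = -417/51279322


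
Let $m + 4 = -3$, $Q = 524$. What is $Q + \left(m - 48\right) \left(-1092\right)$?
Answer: $60584$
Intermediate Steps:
$m = -7$ ($m = -4 - 3 = -7$)
$Q + \left(m - 48\right) \left(-1092\right) = 524 + \left(-7 - 48\right) \left(-1092\right) = 524 - -60060 = 524 + 60060 = 60584$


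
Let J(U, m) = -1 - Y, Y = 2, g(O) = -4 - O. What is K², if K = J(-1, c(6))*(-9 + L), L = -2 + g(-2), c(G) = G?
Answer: 1521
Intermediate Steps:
L = -4 (L = -2 + (-4 - 1*(-2)) = -2 + (-4 + 2) = -2 - 2 = -4)
J(U, m) = -3 (J(U, m) = -1 - 1*2 = -1 - 2 = -3)
K = 39 (K = -3*(-9 - 4) = -3*(-13) = 39)
K² = 39² = 1521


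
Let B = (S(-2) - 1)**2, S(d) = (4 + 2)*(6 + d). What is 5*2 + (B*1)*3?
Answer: 1597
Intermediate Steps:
S(d) = 36 + 6*d (S(d) = 6*(6 + d) = 36 + 6*d)
B = 529 (B = ((36 + 6*(-2)) - 1)**2 = ((36 - 12) - 1)**2 = (24 - 1)**2 = 23**2 = 529)
5*2 + (B*1)*3 = 5*2 + (529*1)*3 = 10 + 529*3 = 10 + 1587 = 1597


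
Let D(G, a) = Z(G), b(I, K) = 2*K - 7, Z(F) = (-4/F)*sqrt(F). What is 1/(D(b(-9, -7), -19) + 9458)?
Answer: 99309/939264530 - I*sqrt(21)/469632265 ≈ 0.00010573 - 9.7578e-9*I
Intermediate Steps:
Z(F) = -4/sqrt(F)
b(I, K) = -7 + 2*K
D(G, a) = -4/sqrt(G)
1/(D(b(-9, -7), -19) + 9458) = 1/(-4/sqrt(-7 + 2*(-7)) + 9458) = 1/(-4/sqrt(-7 - 14) + 9458) = 1/(-(-4)*I*sqrt(21)/21 + 9458) = 1/(4*I*sqrt(21)/21 + 9458) = 1/(9458 + 4*I*sqrt(21)/21)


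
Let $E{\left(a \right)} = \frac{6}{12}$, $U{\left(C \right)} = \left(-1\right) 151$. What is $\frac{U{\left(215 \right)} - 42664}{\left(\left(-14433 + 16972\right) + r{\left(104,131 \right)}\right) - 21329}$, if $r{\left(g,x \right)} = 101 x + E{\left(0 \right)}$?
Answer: $\frac{85630}{11117} \approx 7.7026$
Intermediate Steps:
$U{\left(C \right)} = -151$
$E{\left(a \right)} = \frac{1}{2}$ ($E{\left(a \right)} = 6 \cdot \frac{1}{12} = \frac{1}{2}$)
$r{\left(g,x \right)} = \frac{1}{2} + 101 x$ ($r{\left(g,x \right)} = 101 x + \frac{1}{2} = \frac{1}{2} + 101 x$)
$\frac{U{\left(215 \right)} - 42664}{\left(\left(-14433 + 16972\right) + r{\left(104,131 \right)}\right) - 21329} = \frac{-151 - 42664}{\left(\left(-14433 + 16972\right) + \left(\frac{1}{2} + 101 \cdot 131\right)\right) - 21329} = - \frac{42815}{\left(2539 + \left(\frac{1}{2} + 13231\right)\right) - 21329} = - \frac{42815}{\left(2539 + \frac{26463}{2}\right) - 21329} = - \frac{42815}{\frac{31541}{2} - 21329} = - \frac{42815}{- \frac{11117}{2}} = \left(-42815\right) \left(- \frac{2}{11117}\right) = \frac{85630}{11117}$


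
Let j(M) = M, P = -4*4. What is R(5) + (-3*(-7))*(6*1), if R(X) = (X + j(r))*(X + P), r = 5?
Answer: 16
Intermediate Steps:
P = -16
R(X) = (-16 + X)*(5 + X) (R(X) = (X + 5)*(X - 16) = (5 + X)*(-16 + X) = (-16 + X)*(5 + X))
R(5) + (-3*(-7))*(6*1) = (-80 + 5² - 11*5) + (-3*(-7))*(6*1) = (-80 + 25 - 55) + 21*6 = -110 + 126 = 16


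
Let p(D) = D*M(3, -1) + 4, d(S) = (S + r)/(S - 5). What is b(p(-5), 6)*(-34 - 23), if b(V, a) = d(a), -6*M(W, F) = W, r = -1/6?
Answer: -665/2 ≈ -332.50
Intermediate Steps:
r = -1/6 (r = -1*1/6 = -1/6 ≈ -0.16667)
d(S) = (-1/6 + S)/(-5 + S) (d(S) = (S - 1/6)/(S - 5) = (-1/6 + S)/(-5 + S))
M(W, F) = -W/6
p(D) = 4 - D/2 (p(D) = D*(-1/6*3) + 4 = D*(-1/2) + 4 = -D/2 + 4 = 4 - D/2)
b(V, a) = (-1/6 + a)/(-5 + a)
b(p(-5), 6)*(-34 - 23) = ((-1/6 + 6)/(-5 + 6))*(-34 - 23) = ((35/6)/1)*(-57) = (1*(35/6))*(-57) = (35/6)*(-57) = -665/2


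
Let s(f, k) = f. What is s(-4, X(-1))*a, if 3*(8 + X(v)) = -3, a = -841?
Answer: 3364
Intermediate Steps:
X(v) = -9 (X(v) = -8 + (⅓)*(-3) = -8 - 1 = -9)
s(-4, X(-1))*a = -4*(-841) = 3364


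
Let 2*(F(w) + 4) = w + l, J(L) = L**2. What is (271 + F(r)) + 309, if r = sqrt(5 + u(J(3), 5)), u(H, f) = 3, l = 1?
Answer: 1153/2 + sqrt(2) ≈ 577.91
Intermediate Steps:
r = 2*sqrt(2) (r = sqrt(5 + 3) = sqrt(8) = 2*sqrt(2) ≈ 2.8284)
F(w) = -7/2 + w/2 (F(w) = -4 + (w + 1)/2 = -4 + (1 + w)/2 = -4 + (1/2 + w/2) = -7/2 + w/2)
(271 + F(r)) + 309 = (271 + (-7/2 + (2*sqrt(2))/2)) + 309 = (271 + (-7/2 + sqrt(2))) + 309 = (535/2 + sqrt(2)) + 309 = 1153/2 + sqrt(2)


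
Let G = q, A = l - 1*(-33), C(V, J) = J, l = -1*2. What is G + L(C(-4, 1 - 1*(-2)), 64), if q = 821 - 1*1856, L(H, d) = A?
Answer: -1004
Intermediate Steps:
l = -2
A = 31 (A = -2 - 1*(-33) = -2 + 33 = 31)
L(H, d) = 31
q = -1035 (q = 821 - 1856 = -1035)
G = -1035
G + L(C(-4, 1 - 1*(-2)), 64) = -1035 + 31 = -1004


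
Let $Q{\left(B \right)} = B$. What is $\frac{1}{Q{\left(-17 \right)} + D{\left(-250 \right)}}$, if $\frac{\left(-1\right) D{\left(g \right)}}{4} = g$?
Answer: $\frac{1}{983} \approx 0.0010173$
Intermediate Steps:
$D{\left(g \right)} = - 4 g$
$\frac{1}{Q{\left(-17 \right)} + D{\left(-250 \right)}} = \frac{1}{-17 - -1000} = \frac{1}{-17 + 1000} = \frac{1}{983}$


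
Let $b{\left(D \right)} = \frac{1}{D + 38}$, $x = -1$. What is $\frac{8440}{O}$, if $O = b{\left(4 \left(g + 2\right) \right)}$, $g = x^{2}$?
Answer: $422000$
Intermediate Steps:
$g = 1$ ($g = \left(-1\right)^{2} = 1$)
$b{\left(D \right)} = \frac{1}{38 + D}$
$O = \frac{1}{50}$ ($O = \frac{1}{38 + 4 \left(1 + 2\right)} = \frac{1}{38 + 4 \cdot 3} = \frac{1}{38 + 12} = \frac{1}{50} \approx 0.02$)
$\frac{8440}{O} = 8440 \frac{1}{\frac{1}{50}} = 8440 \cdot 50 = 422000$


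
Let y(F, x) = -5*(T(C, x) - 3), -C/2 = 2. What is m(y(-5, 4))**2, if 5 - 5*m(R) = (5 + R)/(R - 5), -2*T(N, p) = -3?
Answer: 0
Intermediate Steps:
C = -4 (C = -2*2 = -4)
T(N, p) = 3/2 (T(N, p) = -1/2*(-3) = 3/2)
y(F, x) = 15/2 (y(F, x) = -5*(3/2 - 3) = -5*(-3/2) = 15/2)
m(R) = 1 - (5 + R)/(5*(-5 + R)) (m(R) = 1 - (5 + R)/(5*(R - 5)) = 1 - (5 + R)/(5*(-5 + R)))
m(y(-5, 4))**2 = (2*(-15 + 2*(15/2))/(5*(-5 + 15/2)))**2 = (2*(-15 + 15)/(5*(5/2)))**2 = ((2/5)*(2/5)*0)**2 = 0**2 = 0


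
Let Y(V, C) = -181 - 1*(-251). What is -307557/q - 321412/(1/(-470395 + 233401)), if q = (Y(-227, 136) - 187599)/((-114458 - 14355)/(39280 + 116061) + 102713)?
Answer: 2218987894858293061632/29130942389 ≈ 7.6173e+10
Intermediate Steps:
Y(V, C) = 70 (Y(V, C) = -181 + 251 = 70)
q = -29130942389/15955411320 (q = (70 - 187599)/((-114458 - 14355)/(39280 + 116061) + 102713) = -187529/(-128813/155341 + 102713) = -187529/15955411320/155341 = -187529*155341/15955411320 = -29130942389/15955411320 ≈ -1.8258)
-307557/q - 321412/(1/(-470395 + 233401)) = -307557/(-29130942389/15955411320) - 321412/(1/(-470395 + 233401)) = -307557*(-15955411320/29130942389) - 321412/(1/(-236994)) = 4907198439345240/29130942389 - 321412/(-1/236994) = 4907198439345240/29130942389 - 321412*(-236994) = 4907198439345240/29130942389 + 76172715528 = 2218987894858293061632/29130942389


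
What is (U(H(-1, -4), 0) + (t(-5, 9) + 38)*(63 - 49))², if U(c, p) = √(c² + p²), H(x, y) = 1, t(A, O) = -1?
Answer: 269361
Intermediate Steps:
(U(H(-1, -4), 0) + (t(-5, 9) + 38)*(63 - 49))² = (√(1² + 0²) + (-1 + 38)*(63 - 49))² = (√(1 + 0) + 37*14)² = (√1 + 518)² = (1 + 518)² = 519² = 269361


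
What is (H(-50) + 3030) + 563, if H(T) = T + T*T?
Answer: 6043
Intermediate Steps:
H(T) = T + T²
(H(-50) + 3030) + 563 = (-50*(1 - 50) + 3030) + 563 = (-50*(-49) + 3030) + 563 = (2450 + 3030) + 563 = 5480 + 563 = 6043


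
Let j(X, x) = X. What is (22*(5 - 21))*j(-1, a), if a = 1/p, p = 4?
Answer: 352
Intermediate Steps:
a = ¼ (a = 1/4 = ¼ ≈ 0.25000)
(22*(5 - 21))*j(-1, a) = (22*(5 - 21))*(-1) = (22*(-16))*(-1) = -352*(-1) = 352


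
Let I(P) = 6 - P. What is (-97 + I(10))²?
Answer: 10201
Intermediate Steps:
(-97 + I(10))² = (-97 + (6 - 1*10))² = (-97 + (6 - 10))² = (-97 - 4)² = (-101)² = 10201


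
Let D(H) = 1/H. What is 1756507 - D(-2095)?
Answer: 3679882166/2095 ≈ 1.7565e+6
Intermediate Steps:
1756507 - D(-2095) = 1756507 - 1/(-2095) = 1756507 - 1*(-1/2095) = 1756507 + 1/2095 = 3679882166/2095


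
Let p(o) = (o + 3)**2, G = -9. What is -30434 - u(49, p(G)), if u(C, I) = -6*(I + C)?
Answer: -29924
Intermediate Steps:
p(o) = (3 + o)**2
u(C, I) = -6*C - 6*I (u(C, I) = -6*(C + I) = -6*C - 6*I)
-30434 - u(49, p(G)) = -30434 - (-6*49 - 6*(3 - 9)**2) = -30434 - (-294 - 6*(-6)**2) = -30434 - (-294 - 6*36) = -30434 - (-294 - 216) = -30434 - 1*(-510) = -30434 + 510 = -29924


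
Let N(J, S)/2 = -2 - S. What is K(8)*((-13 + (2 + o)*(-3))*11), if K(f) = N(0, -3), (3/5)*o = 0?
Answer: -418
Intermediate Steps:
o = 0 (o = (5/3)*0 = 0)
N(J, S) = -4 - 2*S (N(J, S) = 2*(-2 - S) = -4 - 2*S)
K(f) = 2 (K(f) = -4 - 2*(-3) = -4 + 6 = 2)
K(8)*((-13 + (2 + o)*(-3))*11) = 2*((-13 + (2 + 0)*(-3))*11) = 2*((-13 + 2*(-3))*11) = 2*((-13 - 6)*11) = 2*(-19*11) = 2*(-209) = -418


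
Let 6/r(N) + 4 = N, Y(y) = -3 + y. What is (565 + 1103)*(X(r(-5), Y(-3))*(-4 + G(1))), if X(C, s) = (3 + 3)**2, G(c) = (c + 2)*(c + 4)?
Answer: 660528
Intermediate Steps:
r(N) = 6/(-4 + N)
G(c) = (2 + c)*(4 + c)
X(C, s) = 36 (X(C, s) = 6**2 = 36)
(565 + 1103)*(X(r(-5), Y(-3))*(-4 + G(1))) = (565 + 1103)*(36*(-4 + (8 + 1**2 + 6*1))) = 1668*(36*(-4 + (8 + 1 + 6))) = 1668*(36*(-4 + 15)) = 1668*(36*11) = 1668*396 = 660528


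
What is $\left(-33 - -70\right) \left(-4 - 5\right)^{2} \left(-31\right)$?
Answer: $-92907$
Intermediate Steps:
$\left(-33 - -70\right) \left(-4 - 5\right)^{2} \left(-31\right) = \left(-33 + 70\right) \left(-9\right)^{2} \left(-31\right) = 37 \cdot 81 \left(-31\right) = 2997 \left(-31\right) = -92907$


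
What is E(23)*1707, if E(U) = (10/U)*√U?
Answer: 17070*√23/23 ≈ 3559.3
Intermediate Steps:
E(U) = 10/√U
E(23)*1707 = (10/√23)*1707 = (10*(√23/23))*1707 = (10*√23/23)*1707 = 17070*√23/23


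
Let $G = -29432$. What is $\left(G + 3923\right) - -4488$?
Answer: $-21021$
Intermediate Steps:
$\left(G + 3923\right) - -4488 = \left(-29432 + 3923\right) - -4488 = -25509 + \left(-6573 + 11061\right) = -25509 + 4488 = -21021$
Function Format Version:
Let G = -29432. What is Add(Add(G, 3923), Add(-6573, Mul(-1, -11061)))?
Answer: -21021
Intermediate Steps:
Add(Add(G, 3923), Add(-6573, Mul(-1, -11061))) = Add(Add(-29432, 3923), Add(-6573, Mul(-1, -11061))) = Add(-25509, Add(-6573, 11061)) = Add(-25509, 4488) = -21021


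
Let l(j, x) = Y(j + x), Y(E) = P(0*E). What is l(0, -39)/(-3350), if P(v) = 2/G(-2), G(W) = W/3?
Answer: 3/3350 ≈ 0.00089552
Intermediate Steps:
G(W) = W/3 (G(W) = W*(1/3) = W/3)
P(v) = -3 (P(v) = 2/(((1/3)*(-2))) = 2/(-2/3) = 2*(-3/2) = -3)
Y(E) = -3
l(j, x) = -3
l(0, -39)/(-3350) = -3/(-3350) = -3*(-1/3350) = 3/3350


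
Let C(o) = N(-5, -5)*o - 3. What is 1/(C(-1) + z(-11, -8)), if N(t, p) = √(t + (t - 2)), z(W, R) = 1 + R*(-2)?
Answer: 7/104 + I*√3/104 ≈ 0.067308 + 0.016654*I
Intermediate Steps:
z(W, R) = 1 - 2*R
N(t, p) = √(-2 + 2*t) (N(t, p) = √(t + (-2 + t)) = √(-2 + 2*t))
C(o) = -3 + 2*I*o*√3 (C(o) = √(-2 + 2*(-5))*o - 3 = √(-2 - 10)*o - 3 = √(-12)*o - 3 = (2*I*√3)*o - 3 = 2*I*o*√3 - 3 = -3 + 2*I*o*√3)
1/(C(-1) + z(-11, -8)) = 1/((-3 + 2*I*(-1)*√3) + (1 - 2*(-8))) = 1/((-3 - 2*I*√3) + (1 + 16)) = 1/((-3 - 2*I*√3) + 17) = 1/(14 - 2*I*√3)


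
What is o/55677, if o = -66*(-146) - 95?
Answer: 9541/55677 ≈ 0.17136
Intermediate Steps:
o = 9541 (o = 9636 - 95 = 9541)
o/55677 = 9541/55677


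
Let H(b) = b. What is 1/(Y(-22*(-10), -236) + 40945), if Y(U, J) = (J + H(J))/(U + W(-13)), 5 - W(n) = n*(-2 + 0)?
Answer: 199/8147583 ≈ 2.4424e-5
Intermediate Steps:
W(n) = 5 + 2*n (W(n) = 5 - n*(-2 + 0) = 5 - n*(-2) = 5 - (-2)*n = 5 + 2*n)
Y(U, J) = 2*J/(-21 + U) (Y(U, J) = (J + J)/(U + (5 + 2*(-13))) = (2*J)/(U + (5 - 26)) = (2*J)/(U - 21) = (2*J)/(-21 + U) = 2*J/(-21 + U))
1/(Y(-22*(-10), -236) + 40945) = 1/(2*(-236)/(-21 - 22*(-10)) + 40945) = 1/(2*(-236)/(-21 + 220) + 40945) = 1/(2*(-236)/199 + 40945) = 1/(2*(-236)*(1/199) + 40945) = 1/(-472/199 + 40945) = 1/(8147583/199) = 199/8147583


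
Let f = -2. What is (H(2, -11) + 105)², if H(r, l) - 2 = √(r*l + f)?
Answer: 11425 + 428*I*√6 ≈ 11425.0 + 1048.4*I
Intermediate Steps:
H(r, l) = 2 + √(-2 + l*r) (H(r, l) = 2 + √(r*l - 2) = 2 + √(l*r - 2) = 2 + √(-2 + l*r))
(H(2, -11) + 105)² = ((2 + √(-2 - 11*2)) + 105)² = ((2 + √(-2 - 22)) + 105)² = ((2 + √(-24)) + 105)² = ((2 + 2*I*√6) + 105)² = (107 + 2*I*√6)²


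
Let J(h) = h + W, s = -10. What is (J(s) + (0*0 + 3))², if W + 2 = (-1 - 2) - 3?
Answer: 225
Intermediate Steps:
W = -8 (W = -2 + ((-1 - 2) - 3) = -2 + (-3 - 3) = -2 - 6 = -8)
J(h) = -8 + h (J(h) = h - 8 = -8 + h)
(J(s) + (0*0 + 3))² = ((-8 - 10) + (0*0 + 3))² = (-18 + (0 + 3))² = (-18 + 3)² = (-15)² = 225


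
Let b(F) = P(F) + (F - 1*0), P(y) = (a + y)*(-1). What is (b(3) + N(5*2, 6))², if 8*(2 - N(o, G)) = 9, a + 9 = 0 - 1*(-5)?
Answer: 1521/64 ≈ 23.766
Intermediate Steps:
a = -4 (a = -9 + (0 - 1*(-5)) = -9 + (0 + 5) = -9 + 5 = -4)
N(o, G) = 7/8 (N(o, G) = 2 - ⅛*9 = 2 - 9/8 = 7/8)
P(y) = 4 - y (P(y) = (-4 + y)*(-1) = 4 - y)
b(F) = 4 (b(F) = (4 - F) + (F - 1*0) = (4 - F) + (F + 0) = (4 - F) + F = 4)
(b(3) + N(5*2, 6))² = (4 + 7/8)² = (39/8)² = 1521/64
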